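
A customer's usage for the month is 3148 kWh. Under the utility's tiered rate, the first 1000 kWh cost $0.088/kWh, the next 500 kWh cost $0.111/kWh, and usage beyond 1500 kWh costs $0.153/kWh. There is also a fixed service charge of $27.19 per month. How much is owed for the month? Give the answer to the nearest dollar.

First 1000 kWh × $0.088 = $88.00
Next 500 kWh × $0.111 = $55.50
Remaining 1648 kWh × $0.153 = $252.14
Energy charge = $395.64; + service $27.19 = $422.83 ≈ $423

$423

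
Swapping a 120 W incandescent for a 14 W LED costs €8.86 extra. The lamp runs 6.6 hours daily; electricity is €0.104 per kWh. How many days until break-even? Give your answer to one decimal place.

Power saved = 120 − 14 = 106 W
Daily energy saved = 106 W × 6.6 h = 699.6 Wh = 0.6996 kWh
Daily savings = 0.6996 × €0.104 = €0.0728
Payback = €8.86 / €0.0728 per day = 121.8 days

121.8 days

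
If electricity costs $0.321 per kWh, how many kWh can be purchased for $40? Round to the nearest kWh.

$40 / $0.321 per kWh = 124.6 kWh

125 kWh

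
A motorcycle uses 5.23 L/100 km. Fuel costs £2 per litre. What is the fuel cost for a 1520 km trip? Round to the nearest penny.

Fuel = 5.23 L/100 km × 1520 km / 100 = 79.5 L
Cost = 79.5 L × £2/L = £158.99

£158.99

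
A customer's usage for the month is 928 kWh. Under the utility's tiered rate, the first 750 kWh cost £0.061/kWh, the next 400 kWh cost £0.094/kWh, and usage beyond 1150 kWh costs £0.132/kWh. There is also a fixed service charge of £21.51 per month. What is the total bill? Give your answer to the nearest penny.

First 750 kWh × £0.061 = £45.75
Next 178 kWh × £0.094 = £16.73
Remaining tier: 0 kWh (not reached)
Energy charge = £62.48; + service £21.51 = £83.99

£83.99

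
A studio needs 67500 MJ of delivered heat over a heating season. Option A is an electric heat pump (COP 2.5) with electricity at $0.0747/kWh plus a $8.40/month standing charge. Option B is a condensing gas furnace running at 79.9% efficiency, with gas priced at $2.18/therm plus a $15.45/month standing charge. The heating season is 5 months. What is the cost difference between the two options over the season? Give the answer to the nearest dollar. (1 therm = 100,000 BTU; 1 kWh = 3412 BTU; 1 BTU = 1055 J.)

Heat load = 67500 MJ = 67,500,000,000 J / 1055 = 63,981,043 BTU
Gas: input = 63,981,043 / 0.799 = 80,076,399 BTU = 800.8 therm → 800.8 × $2.18 = $1,745.67; + 5 × $15.45 standing = $1,822.92
Heat pump: 63,981,043 BTU / 3412 = 18,750 kWh heat; / 2.5 = 7,501 kWh in → × $0.0747 = $560.30; + 5 × $8.40 standing = $602.30
Difference = |$1,822.92 − $602.30| = $1,220.61 ≈ $1221

$1221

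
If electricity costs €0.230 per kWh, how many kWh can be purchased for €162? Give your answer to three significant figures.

704 kWh

€162 / €0.230 per kWh = 704.3 kWh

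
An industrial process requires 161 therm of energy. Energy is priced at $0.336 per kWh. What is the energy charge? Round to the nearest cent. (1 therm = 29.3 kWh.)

$1585.01

161 therm × (29.3 kWh/therm) = 4,717 kWh
Cost = 4,717 kWh × $0.336/kWh = $1,585.01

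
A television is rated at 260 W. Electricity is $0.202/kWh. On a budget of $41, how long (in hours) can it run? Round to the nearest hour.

Energy budget = $41 / $0.202 per kWh = 203 kWh = 202,970 Wh
Runtime = 202,970 Wh / 260 W = 780.7 h

781 h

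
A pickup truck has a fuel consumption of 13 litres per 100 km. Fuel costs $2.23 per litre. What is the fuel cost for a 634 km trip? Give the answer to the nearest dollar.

$184

Fuel = 13 L/100 km × 634 km / 100 = 82.42 L
Cost = 82.42 L × $2.23/L = $183.80 ≈ $184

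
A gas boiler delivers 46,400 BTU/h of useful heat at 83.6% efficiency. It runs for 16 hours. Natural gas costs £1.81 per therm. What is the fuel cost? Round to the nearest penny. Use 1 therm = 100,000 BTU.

Heat delivered = 46,400 BTU/h × 16 h = 742,400 BTU
Gas input = 742,400 / 0.836 = 888,038 BTU
= 888,038 / 100,000 = 8.88 therm
Cost = 8.88 × £1.81/therm = £16.07

£16.07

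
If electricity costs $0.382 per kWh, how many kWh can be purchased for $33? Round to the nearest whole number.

$33 / $0.382 per kWh = 86.39 kWh

86 kWh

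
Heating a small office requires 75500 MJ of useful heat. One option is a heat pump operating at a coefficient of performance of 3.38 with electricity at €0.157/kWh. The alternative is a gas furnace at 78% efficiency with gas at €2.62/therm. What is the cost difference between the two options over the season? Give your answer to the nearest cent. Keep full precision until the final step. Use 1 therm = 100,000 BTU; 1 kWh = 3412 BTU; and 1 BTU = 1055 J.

€1429.57

Heat load = 75500 MJ = 75,500,000,000 J / 1055 = 71,563,981 BTU
Gas: input = 71,563,981 / 0.78 = 91,748,694 BTU = 917.5 therm → 917.5 × €2.62 = €2,403.82
Heat pump: 71,563,981 BTU / 3412 = 20,970 kWh heat; / 3.38 = 6,205 kWh in → × €0.157 = €974.25
Difference = |€2,403.82 − €974.25| = €1,429.57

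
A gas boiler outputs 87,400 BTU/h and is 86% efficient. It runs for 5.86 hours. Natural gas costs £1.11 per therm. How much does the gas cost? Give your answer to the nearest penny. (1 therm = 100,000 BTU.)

£6.61

Heat delivered = 87,400 BTU/h × 5.86 h = 512,164 BTU
Gas input = 512,164 / 0.86 = 595,540 BTU
= 595,540 / 100,000 = 5.955 therm
Cost = 5.955 × £1.11/therm = £6.61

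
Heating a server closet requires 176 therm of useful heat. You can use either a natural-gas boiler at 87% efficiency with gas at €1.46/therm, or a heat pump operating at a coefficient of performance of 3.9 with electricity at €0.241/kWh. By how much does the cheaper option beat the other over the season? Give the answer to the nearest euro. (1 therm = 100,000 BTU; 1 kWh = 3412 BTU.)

Heat load = 176 therm × 100,000 = 17,600,000 BTU
Gas: input = 17,600,000 / 0.87 = 20,229,885 BTU = 202.3 therm → 202.3 × €1.46 = €295.36
Heat pump: 17,600,000 BTU / 3412 = 5,158 kWh heat; / 3.9 = 1,323 kWh in → × €0.241 = €318.75
Difference = |€295.36 − €318.75| = €23.40 ≈ €23

€23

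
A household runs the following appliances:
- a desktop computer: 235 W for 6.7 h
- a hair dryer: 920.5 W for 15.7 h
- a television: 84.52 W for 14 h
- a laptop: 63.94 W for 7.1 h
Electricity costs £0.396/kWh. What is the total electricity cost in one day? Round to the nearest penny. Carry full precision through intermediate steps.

desktop computer: 235 W × 6.7 h = 1,574 Wh = 1.575 kWh
hair dryer: 920.5 W × 15.7 h = 14,452 Wh = 14.45 kWh
television: 84.52 W × 14 h = 1,183 Wh = 1.183 kWh
laptop: 63.94 W × 7.1 h = 454 Wh = 0.454 kWh
Total energy = 1.575 + 14.45 + 1.183 + 0.454 = 17.66 kWh
Cost = 17.66 kWh × £0.396 = £6.99

£6.99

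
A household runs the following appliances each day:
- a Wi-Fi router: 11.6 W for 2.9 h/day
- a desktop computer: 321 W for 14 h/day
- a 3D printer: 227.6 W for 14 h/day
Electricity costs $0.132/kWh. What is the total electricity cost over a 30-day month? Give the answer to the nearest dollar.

$31

Wi-Fi router: 11.6 W × 2.9 h × 30 d = 1,009 Wh = 1.009 kWh
desktop computer: 321 W × 14 h × 30 d = 134,820 Wh = 134.8 kWh
3D printer: 227.6 W × 14 h × 30 d = 95,592 Wh = 95.59 kWh
Total energy = 1.009 + 134.8 + 95.59 = 231.4 kWh
Cost = 231.4 kWh × $0.132 = $30.55 ≈ $31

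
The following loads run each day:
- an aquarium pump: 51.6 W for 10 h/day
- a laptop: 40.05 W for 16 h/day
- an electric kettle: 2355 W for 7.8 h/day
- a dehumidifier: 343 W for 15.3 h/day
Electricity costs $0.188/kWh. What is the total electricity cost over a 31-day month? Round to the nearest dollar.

$144

aquarium pump: 51.6 W × 10 h × 31 d = 15,996 Wh = 16 kWh
laptop: 40.05 W × 16 h × 31 d = 19,865 Wh = 19.86 kWh
electric kettle: 2355 W × 7.8 h × 31 d = 569,439 Wh = 569.4 kWh
dehumidifier: 343 W × 15.3 h × 31 d = 162,685 Wh = 162.7 kWh
Total energy = 16 + 19.86 + 569.4 + 162.7 = 768 kWh
Cost = 768 kWh × $0.188 = $144.38 ≈ $144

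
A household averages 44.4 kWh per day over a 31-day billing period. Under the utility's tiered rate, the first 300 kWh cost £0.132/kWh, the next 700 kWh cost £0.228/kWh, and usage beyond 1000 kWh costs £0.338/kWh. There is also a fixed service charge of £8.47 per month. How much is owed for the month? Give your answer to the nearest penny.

£334.89

Usage = 44.4 kWh/day × 31 days = 1376.4 kWh
First 300 kWh × £0.132 = £39.60
Next 700 kWh × £0.228 = £159.60
Remaining 376.4 kWh × £0.338 = £127.22
Energy charge = £326.42; + service £8.47 = £334.89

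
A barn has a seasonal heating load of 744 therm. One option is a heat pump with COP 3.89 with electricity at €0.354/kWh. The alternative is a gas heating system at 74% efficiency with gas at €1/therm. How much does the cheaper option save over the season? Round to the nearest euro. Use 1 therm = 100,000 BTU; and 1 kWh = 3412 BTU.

Heat load = 744 therm × 100,000 = 74,400,000 BTU
Gas: input = 74,400,000 / 0.74 = 100,540,541 BTU = 1,005 therm → 1,005 × €1 = €1,005.41
Heat pump: 74,400,000 BTU / 3412 = 21,810 kWh heat; / 3.89 = 5,605 kWh in → × €0.354 = €1,984.35
Difference = |€1,005.41 − €1,984.35| = €978.94 ≈ €979

€979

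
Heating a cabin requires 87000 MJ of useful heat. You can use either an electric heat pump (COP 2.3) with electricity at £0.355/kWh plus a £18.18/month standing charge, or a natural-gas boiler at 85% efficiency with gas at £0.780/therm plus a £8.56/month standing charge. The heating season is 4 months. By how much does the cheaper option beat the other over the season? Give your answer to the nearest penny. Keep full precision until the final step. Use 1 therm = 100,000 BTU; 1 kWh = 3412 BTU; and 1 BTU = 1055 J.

£3012.17

Heat load = 87000 MJ = 87,000,000,000 J / 1055 = 82,464,455 BTU
Gas: input = 82,464,455 / 0.85 = 97,017,006 BTU = 970.2 therm → 970.2 × £0.780 = £756.73; + 4 × £8.56 standing = £790.97
Heat pump: 82,464,455 BTU / 3412 = 24,170 kWh heat; / 2.3 = 10,510 kWh in → × £0.355 = £3,730.42; + 4 × £18.18 standing = £3,803.14
Difference = |£790.97 − £3,803.14| = £3,012.17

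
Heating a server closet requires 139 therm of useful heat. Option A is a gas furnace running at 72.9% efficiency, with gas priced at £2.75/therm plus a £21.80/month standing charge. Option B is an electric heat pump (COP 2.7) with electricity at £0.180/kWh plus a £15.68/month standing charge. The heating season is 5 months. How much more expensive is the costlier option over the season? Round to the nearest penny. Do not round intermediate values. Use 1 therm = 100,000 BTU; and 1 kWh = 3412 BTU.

£283.36

Heat load = 139 therm × 100,000 = 13,900,000 BTU
Gas: input = 13,900,000 / 0.729 = 19,067,215 BTU = 190.7 therm → 190.7 × £2.75 = £524.35; + 5 × £21.80 standing = £633.35
Heat pump: 13,900,000 BTU / 3412 = 4,074 kWh heat; / 2.7 = 1,509 kWh in → × £0.180 = £271.59; + 5 × £15.68 standing = £349.99
Difference = |£633.35 − £349.99| = £283.36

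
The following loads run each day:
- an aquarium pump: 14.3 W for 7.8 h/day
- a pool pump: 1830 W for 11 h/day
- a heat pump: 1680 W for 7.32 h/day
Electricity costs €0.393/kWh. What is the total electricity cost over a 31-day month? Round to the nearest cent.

aquarium pump: 14.3 W × 7.8 h × 31 d = 3,458 Wh = 3.458 kWh
pool pump: 1830 W × 11 h × 31 d = 624,030 Wh = 624 kWh
heat pump: 1680 W × 7.32 h × 31 d = 381,226 Wh = 381.2 kWh
Total energy = 3.458 + 624 + 381.2 = 1,009 kWh
Cost = 1,009 kWh × €0.393 = €396.42

€396.42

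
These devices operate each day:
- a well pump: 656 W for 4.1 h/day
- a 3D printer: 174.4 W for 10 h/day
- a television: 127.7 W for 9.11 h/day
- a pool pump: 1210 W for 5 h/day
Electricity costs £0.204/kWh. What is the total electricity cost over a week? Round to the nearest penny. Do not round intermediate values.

£16.63

well pump: 656 W × 4.1 h × 7 d = 18,827 Wh = 18.83 kWh
3D printer: 174.4 W × 10 h × 7 d = 12,208 Wh = 12.21 kWh
television: 127.7 W × 9.11 h × 7 d = 8,143 Wh = 8.143 kWh
pool pump: 1210 W × 5 h × 7 d = 42,350 Wh = 42.35 kWh
Total energy = 18.83 + 12.21 + 8.143 + 42.35 = 81.53 kWh
Cost = 81.53 kWh × £0.204 = £16.63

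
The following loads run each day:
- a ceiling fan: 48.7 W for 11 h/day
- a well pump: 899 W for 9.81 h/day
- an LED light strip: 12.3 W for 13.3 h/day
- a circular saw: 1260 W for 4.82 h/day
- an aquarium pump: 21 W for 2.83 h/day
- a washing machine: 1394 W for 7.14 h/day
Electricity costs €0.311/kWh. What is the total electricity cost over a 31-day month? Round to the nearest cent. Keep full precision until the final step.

€246.85

ceiling fan: 48.7 W × 11 h × 31 d = 16,607 Wh = 16.61 kWh
well pump: 899 W × 9.81 h × 31 d = 273,395 Wh = 273.4 kWh
LED light strip: 12.3 W × 13.3 h × 31 d = 5,071 Wh = 5.071 kWh
circular saw: 1260 W × 4.82 h × 31 d = 188,269 Wh = 188.3 kWh
aquarium pump: 21 W × 2.83 h × 31 d = 1,842 Wh = 1.842 kWh
washing machine: 1394 W × 7.14 h × 31 d = 308,548 Wh = 308.5 kWh
Total energy = 16.61 + 273.4 + 5.071 + 188.3 + 1.842 + 308.5 = 793.7 kWh
Cost = 793.7 kWh × €0.311 = €246.85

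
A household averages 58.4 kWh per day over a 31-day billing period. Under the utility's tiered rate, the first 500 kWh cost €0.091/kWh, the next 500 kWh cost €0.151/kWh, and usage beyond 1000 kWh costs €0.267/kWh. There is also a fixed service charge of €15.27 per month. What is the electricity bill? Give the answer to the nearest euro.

€353

Usage = 58.4 kWh/day × 31 days = 1810.4 kWh
First 500 kWh × €0.091 = €45.50
Next 500 kWh × €0.151 = €75.50
Remaining 810.4 kWh × €0.267 = €216.38
Energy charge = €337.38; + service €15.27 = €352.65 ≈ €353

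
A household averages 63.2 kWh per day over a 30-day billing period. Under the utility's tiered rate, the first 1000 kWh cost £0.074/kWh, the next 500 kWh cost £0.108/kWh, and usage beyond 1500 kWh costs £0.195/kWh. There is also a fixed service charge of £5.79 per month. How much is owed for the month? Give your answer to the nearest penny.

Usage = 63.2 kWh/day × 30 days = 1896 kWh
First 1000 kWh × £0.074 = £74.00
Next 500 kWh × £0.108 = £54.00
Remaining 396 kWh × £0.195 = £77.22
Energy charge = £205.22; + service £5.79 = £211.01

£211.01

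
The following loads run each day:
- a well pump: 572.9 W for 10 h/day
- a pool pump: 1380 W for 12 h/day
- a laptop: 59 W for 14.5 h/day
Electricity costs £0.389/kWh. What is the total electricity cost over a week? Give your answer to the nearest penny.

well pump: 572.9 W × 10 h × 7 d = 40,103 Wh = 40.1 kWh
pool pump: 1380 W × 12 h × 7 d = 115,920 Wh = 115.9 kWh
laptop: 59 W × 14.5 h × 7 d = 5,988 Wh = 5.989 kWh
Total energy = 40.1 + 115.9 + 5.989 = 162 kWh
Cost = 162 kWh × £0.389 = £63.02

£63.02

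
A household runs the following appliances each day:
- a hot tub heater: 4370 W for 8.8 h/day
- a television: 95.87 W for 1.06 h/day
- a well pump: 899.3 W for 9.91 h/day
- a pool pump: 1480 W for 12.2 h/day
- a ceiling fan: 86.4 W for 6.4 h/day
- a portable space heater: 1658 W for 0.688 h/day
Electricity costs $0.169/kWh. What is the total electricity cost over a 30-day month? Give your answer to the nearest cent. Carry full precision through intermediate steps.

$340.80

hot tub heater: 4370 W × 8.8 h × 30 d = 1,153,680 Wh = 1,154 kWh
television: 95.87 W × 1.06 h × 30 d = 3,049 Wh = 3.049 kWh
well pump: 899.3 W × 9.91 h × 30 d = 267,362 Wh = 267.4 kWh
pool pump: 1480 W × 12.2 h × 30 d = 541,680 Wh = 541.7 kWh
ceiling fan: 86.4 W × 6.4 h × 30 d = 16,589 Wh = 16.59 kWh
portable space heater: 1658 W × 0.688 h × 30 d = 34,221 Wh = 34.22 kWh
Total energy = 1,154 + 3.049 + 267.4 + 541.7 + 16.59 + 34.22 = 2,017 kWh
Cost = 2,017 kWh × $0.169 = $340.80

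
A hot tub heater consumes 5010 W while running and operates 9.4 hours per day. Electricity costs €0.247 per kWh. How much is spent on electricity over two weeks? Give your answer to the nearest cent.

Energy = 5010 W × 9.4 h/day × 14 days = 659,316 Wh = 659.3 kWh
Cost = 659.3 kWh × €0.247/kWh = €162.85

€162.85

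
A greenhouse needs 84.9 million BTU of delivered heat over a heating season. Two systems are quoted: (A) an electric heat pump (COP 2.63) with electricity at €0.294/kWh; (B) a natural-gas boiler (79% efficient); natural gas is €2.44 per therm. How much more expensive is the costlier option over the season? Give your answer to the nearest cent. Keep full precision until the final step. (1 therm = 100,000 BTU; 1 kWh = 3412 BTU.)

Heat load = 84.9 × 10⁶ BTU = 84,900,000 BTU
Gas: input = 84,900,000 / 0.79 = 107,468,354 BTU = 1,075 therm → 1,075 × €2.44 = €2,622.23
Heat pump: 84,900,000 BTU / 3412 = 24,880 kWh heat; / 2.63 = 9,461 kWh in → × €0.294 = €2,781.57
Difference = |€2,622.23 − €2,781.57| = €159.34

€159.34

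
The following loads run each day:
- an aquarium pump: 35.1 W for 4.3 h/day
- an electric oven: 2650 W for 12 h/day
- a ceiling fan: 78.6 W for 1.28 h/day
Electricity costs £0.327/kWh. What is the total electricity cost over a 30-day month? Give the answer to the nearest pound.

£314

aquarium pump: 35.1 W × 4.3 h × 30 d = 4,528 Wh = 4.528 kWh
electric oven: 2650 W × 12 h × 30 d = 954,000 Wh = 954 kWh
ceiling fan: 78.6 W × 1.28 h × 30 d = 3,018 Wh = 3.018 kWh
Total energy = 4.528 + 954 + 3.018 = 961.5 kWh
Cost = 961.5 kWh × £0.327 = £314.43 ≈ £314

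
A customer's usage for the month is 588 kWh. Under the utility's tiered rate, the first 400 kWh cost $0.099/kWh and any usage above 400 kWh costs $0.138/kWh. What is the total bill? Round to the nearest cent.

$65.54

First 400 kWh × $0.099 = $39.60
Remaining 188 kWh × $0.138 = $25.94
Total = $65.54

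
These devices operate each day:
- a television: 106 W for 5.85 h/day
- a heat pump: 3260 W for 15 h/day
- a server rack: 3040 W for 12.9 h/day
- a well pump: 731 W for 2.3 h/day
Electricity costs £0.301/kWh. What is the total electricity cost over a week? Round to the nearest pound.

£191

television: 106 W × 5.85 h × 7 d = 4,341 Wh = 4.341 kWh
heat pump: 3260 W × 15 h × 7 d = 342,300 Wh = 342.3 kWh
server rack: 3040 W × 12.9 h × 7 d = 274,512 Wh = 274.5 kWh
well pump: 731 W × 2.3 h × 7 d = 11,769 Wh = 11.77 kWh
Total energy = 4.341 + 342.3 + 274.5 + 11.77 = 632.9 kWh
Cost = 632.9 kWh × £0.301 = £190.51 ≈ £191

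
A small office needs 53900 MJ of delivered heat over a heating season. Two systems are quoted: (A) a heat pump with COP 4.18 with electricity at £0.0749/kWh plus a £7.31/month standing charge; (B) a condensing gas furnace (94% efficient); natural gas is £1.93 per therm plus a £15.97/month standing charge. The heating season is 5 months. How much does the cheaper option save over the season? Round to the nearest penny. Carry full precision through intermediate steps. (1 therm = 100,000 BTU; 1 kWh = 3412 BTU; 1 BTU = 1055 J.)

£823.97

Heat load = 53900 MJ = 53,900,000,000 J / 1055 = 51,090,047 BTU
Gas: input = 51,090,047 / 0.94 = 54,351,114 BTU = 543.5 therm → 543.5 × £1.93 = £1,048.98; + 5 × £15.97 standing = £1,128.83
Heat pump: 51,090,047 BTU / 3412 = 14,970 kWh heat; / 4.18 = 3,582 kWh in → × £0.0749 = £268.31; + 5 × £7.31 standing = £304.86
Difference = |£1,128.83 − £304.86| = £823.97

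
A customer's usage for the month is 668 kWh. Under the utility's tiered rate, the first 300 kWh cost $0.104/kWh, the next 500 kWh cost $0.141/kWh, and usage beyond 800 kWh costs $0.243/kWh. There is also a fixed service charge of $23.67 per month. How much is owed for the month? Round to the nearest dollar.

$107

First 300 kWh × $0.104 = $31.20
Next 368 kWh × $0.141 = $51.89
Remaining tier: 0 kWh (not reached)
Energy charge = $83.09; + service $23.67 = $106.76 ≈ $107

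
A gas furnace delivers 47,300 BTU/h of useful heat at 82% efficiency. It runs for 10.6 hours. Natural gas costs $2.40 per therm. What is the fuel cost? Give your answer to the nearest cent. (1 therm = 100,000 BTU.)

Heat delivered = 47,300 BTU/h × 10.6 h = 501,380 BTU
Gas input = 501,380 / 0.82 = 611,439 BTU
= 611,439 / 100,000 = 6.114 therm
Cost = 6.114 × $2.40/therm = $14.67

$14.67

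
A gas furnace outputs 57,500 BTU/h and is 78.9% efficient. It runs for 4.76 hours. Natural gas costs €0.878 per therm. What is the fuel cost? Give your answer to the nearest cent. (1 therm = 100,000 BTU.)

Heat delivered = 57,500 BTU/h × 4.76 h = 273,700 BTU
Gas input = 273,700 / 0.789 = 346,895 BTU
= 346,895 / 100,000 = 3.469 therm
Cost = 3.469 × €0.878/therm = €3.05

€3.05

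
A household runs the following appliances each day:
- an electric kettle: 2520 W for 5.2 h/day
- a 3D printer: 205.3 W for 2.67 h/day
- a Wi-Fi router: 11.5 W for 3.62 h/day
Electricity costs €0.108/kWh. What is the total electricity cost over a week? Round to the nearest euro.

electric kettle: 2520 W × 5.2 h × 7 d = 91,728 Wh = 91.73 kWh
3D printer: 205.3 W × 2.67 h × 7 d = 3,837 Wh = 3.837 kWh
Wi-Fi router: 11.5 W × 3.62 h × 7 d = 291 Wh = 0.2914 kWh
Total energy = 91.73 + 3.837 + 0.2914 = 95.86 kWh
Cost = 95.86 kWh × €0.108 = €10.35 ≈ €10

€10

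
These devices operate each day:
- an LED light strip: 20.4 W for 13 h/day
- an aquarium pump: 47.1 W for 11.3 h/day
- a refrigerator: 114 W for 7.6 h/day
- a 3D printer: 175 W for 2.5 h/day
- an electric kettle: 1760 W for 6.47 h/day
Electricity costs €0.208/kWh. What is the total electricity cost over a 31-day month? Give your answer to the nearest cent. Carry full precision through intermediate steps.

LED light strip: 20.4 W × 13 h × 31 d = 8,221 Wh = 8.221 kWh
aquarium pump: 47.1 W × 11.3 h × 31 d = 16,499 Wh = 16.5 kWh
refrigerator: 114 W × 7.6 h × 31 d = 26,858 Wh = 26.86 kWh
3D printer: 175 W × 2.5 h × 31 d = 13,562 Wh = 13.56 kWh
electric kettle: 1760 W × 6.47 h × 31 d = 353,003 Wh = 353 kWh
Total energy = 8.221 + 16.5 + 26.86 + 13.56 + 353 = 418.1 kWh
Cost = 418.1 kWh × €0.208 = €86.97

€86.97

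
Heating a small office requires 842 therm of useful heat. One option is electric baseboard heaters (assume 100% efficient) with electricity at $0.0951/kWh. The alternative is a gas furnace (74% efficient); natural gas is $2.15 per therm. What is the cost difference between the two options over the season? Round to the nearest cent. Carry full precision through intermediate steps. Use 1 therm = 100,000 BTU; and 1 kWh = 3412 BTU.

$99.51

Heat load = 842 therm × 100,000 = 84,200,000 BTU
Gas: input = 84,200,000 / 0.74 = 113,783,784 BTU = 1,138 therm → 1,138 × $2.15 = $2,446.35
Electric: 84,200,000 BTU / 3412 = 24,680 kWh → × $0.0951 = $2,346.84
Difference = |$2,446.35 − $2,346.84| = $99.51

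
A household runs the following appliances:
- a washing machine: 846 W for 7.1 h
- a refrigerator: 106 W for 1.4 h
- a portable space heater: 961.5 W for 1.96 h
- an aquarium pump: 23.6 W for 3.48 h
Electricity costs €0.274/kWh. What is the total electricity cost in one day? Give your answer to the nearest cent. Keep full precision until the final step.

washing machine: 846 W × 7.1 h = 6,007 Wh = 6.007 kWh
refrigerator: 106 W × 1.4 h = 148 Wh = 0.1484 kWh
portable space heater: 961.5 W × 1.96 h = 1,885 Wh = 1.885 kWh
aquarium pump: 23.6 W × 3.48 h = 82 Wh = 0.08213 kWh
Total energy = 6.007 + 0.1484 + 1.885 + 0.08213 = 8.122 kWh
Cost = 8.122 kWh × €0.274 = €2.23

€2.23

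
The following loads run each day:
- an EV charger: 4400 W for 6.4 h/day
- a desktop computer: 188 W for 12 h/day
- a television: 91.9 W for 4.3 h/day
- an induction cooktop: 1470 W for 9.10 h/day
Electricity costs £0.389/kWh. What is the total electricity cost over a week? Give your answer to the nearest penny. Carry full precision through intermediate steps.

£120.32

EV charger: 4400 W × 6.4 h × 7 d = 197,120 Wh = 197.1 kWh
desktop computer: 188 W × 12 h × 7 d = 15,792 Wh = 15.79 kWh
television: 91.9 W × 4.3 h × 7 d = 2,766 Wh = 2.766 kWh
induction cooktop: 1470 W × 9.10 h × 7 d = 93,639 Wh = 93.64 kWh
Total energy = 197.1 + 15.79 + 2.766 + 93.64 = 309.3 kWh
Cost = 309.3 kWh × £0.389 = £120.32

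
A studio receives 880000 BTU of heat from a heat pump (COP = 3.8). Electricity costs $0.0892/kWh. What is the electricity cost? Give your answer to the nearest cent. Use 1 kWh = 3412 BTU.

$6.05

Heat delivered = 880,000 BTU / 3412 = 257.9 kWh
Electrical input = 257.9 kWh / 3.8 = 67.87 kWh
Cost = 67.87 × $0.0892/kWh = $6.05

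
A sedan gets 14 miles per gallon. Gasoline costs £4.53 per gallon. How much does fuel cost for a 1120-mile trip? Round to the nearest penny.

Fuel = 1120 mi / 14 mpg = 80 gal
Cost = 80 gal × £4.53/gal = £362.40

£362.40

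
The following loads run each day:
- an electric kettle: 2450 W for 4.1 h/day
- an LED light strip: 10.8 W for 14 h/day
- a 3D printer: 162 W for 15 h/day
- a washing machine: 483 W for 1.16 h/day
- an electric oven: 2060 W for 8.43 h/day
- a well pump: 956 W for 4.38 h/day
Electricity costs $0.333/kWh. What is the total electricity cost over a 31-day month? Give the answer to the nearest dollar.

$359

electric kettle: 2450 W × 4.1 h × 31 d = 311,395 Wh = 311.4 kWh
LED light strip: 10.8 W × 14 h × 31 d = 4,687 Wh = 4.687 kWh
3D printer: 162 W × 15 h × 31 d = 75,330 Wh = 75.33 kWh
washing machine: 483 W × 1.16 h × 31 d = 17,369 Wh = 17.37 kWh
electric oven: 2060 W × 8.43 h × 31 d = 538,340 Wh = 538.3 kWh
well pump: 956 W × 4.38 h × 31 d = 129,806 Wh = 129.8 kWh
Total energy = 311.4 + 4.687 + 75.33 + 17.37 + 538.3 + 129.8 = 1,077 kWh
Cost = 1,077 kWh × $0.333 = $358.62 ≈ $359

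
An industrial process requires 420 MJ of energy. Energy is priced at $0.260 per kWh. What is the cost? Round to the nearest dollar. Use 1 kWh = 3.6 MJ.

$30

420 MJ × (0.27778 kWh/MJ) = 116.7 kWh
Cost = 116.7 kWh × $0.260/kWh = $30.33 ≈ $30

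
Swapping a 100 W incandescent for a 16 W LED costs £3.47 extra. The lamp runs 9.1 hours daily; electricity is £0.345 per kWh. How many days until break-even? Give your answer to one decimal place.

13.2 days

Power saved = 100 − 16 = 84 W
Daily energy saved = 84 W × 9.1 h = 764.4 Wh = 0.7644 kWh
Daily savings = 0.7644 × £0.345 = £0.2637
Payback = £3.47 / £0.2637 per day = 13.16 days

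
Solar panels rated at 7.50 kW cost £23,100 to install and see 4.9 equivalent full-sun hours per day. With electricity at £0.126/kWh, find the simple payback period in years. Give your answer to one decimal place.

13.7 years

Daily generation = 7.50 kW × 4.9 h = 36.75 kWh
Annual generation = 36.75 × 365 = 13414 kWh
Annual savings = 13414 × £0.126 = £1,690.13
Payback = £23,100 / £1,690.13 = 13.7 years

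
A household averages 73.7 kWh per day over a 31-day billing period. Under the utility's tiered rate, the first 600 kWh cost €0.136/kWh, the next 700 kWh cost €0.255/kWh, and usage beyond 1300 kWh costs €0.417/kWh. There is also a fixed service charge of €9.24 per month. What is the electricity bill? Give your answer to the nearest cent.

Usage = 73.7 kWh/day × 31 days = 2284.7 kWh
First 600 kWh × €0.136 = €81.60
Next 700 kWh × €0.255 = €178.50
Remaining 984.7 kWh × €0.417 = €410.62
Energy charge = €670.72; + service €9.24 = €679.96

€679.96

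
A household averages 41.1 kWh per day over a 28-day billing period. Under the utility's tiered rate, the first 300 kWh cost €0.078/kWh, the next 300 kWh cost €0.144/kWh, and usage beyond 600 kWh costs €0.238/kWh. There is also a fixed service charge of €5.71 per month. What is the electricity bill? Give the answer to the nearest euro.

Usage = 41.1 kWh/day × 28 days = 1150.8 kWh
First 300 kWh × €0.078 = €23.40
Next 300 kWh × €0.144 = €43.20
Remaining 550.8 kWh × €0.238 = €131.09
Energy charge = €197.69; + service €5.71 = €203.40 ≈ €203

€203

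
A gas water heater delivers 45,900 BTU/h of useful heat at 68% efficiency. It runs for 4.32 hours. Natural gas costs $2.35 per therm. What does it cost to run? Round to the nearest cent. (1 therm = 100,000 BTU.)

$6.85

Heat delivered = 45,900 BTU/h × 4.32 h = 198,288 BTU
Gas input = 198,288 / 0.68 = 291,600 BTU
= 291,600 / 100,000 = 2.916 therm
Cost = 2.916 × $2.35/therm = $6.85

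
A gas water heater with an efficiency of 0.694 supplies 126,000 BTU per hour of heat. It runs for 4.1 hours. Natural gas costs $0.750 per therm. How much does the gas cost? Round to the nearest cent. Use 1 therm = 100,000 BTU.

$5.58

Heat delivered = 126,000 BTU/h × 4.1 h = 516,600 BTU
Gas input = 516,600 / 0.694 = 744,380 BTU
= 744,380 / 100,000 = 7.444 therm
Cost = 7.444 × $0.750/therm = $5.58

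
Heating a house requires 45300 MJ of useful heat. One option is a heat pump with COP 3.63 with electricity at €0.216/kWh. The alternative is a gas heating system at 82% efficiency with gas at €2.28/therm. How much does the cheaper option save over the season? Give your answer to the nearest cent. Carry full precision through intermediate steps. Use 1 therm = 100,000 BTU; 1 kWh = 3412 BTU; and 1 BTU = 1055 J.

€445.07

Heat load = 45300 MJ = 45,300,000,000 J / 1055 = 42,938,389 BTU
Gas: input = 42,938,389 / 0.82 = 52,363,889 BTU = 523.6 therm → 523.6 × €2.28 = €1,193.90
Heat pump: 42,938,389 BTU / 3412 = 12,580 kWh heat; / 3.63 = 3,467 kWh in → × €0.216 = €748.83
Difference = |€1,193.90 − €748.83| = €445.07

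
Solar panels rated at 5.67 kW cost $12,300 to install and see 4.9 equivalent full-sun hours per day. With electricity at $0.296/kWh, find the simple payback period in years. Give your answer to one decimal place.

4.1 years

Daily generation = 5.67 kW × 4.9 h = 27.78 kWh
Annual generation = 27.78 × 365 = 10141 kWh
Annual savings = 10141 × $0.296 = $3,001.68
Payback = $12,300 / $3,001.68 = 4.1 years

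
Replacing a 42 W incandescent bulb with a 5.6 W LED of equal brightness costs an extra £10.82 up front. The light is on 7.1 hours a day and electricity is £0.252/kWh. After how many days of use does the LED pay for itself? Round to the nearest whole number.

166 days

Power saved = 42 − 5.6 = 36.4 W
Daily energy saved = 36.4 W × 7.1 h = 258.4 Wh = 0.25844 kWh
Daily savings = 0.25844 × £0.252 = £0.0651
Payback = £10.82 / £0.0651 per day = 166.1 days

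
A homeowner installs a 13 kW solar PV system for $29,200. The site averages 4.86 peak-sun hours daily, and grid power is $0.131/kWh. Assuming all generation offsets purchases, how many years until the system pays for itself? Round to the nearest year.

Daily generation = 13 kW × 4.86 h = 63.18 kWh
Annual generation = 63.18 × 365 = 23061 kWh
Annual savings = 23061 × $0.131 = $3,020.95
Payback = $29,200 / $3,020.95 = 9.67 years

10 years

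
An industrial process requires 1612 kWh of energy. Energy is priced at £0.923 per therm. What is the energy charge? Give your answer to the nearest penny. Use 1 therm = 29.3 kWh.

1612 kWh × (0.03413 therm/kWh) = 55.02 therm
Cost = 55.02 therm × £0.923/therm = £50.78

£50.78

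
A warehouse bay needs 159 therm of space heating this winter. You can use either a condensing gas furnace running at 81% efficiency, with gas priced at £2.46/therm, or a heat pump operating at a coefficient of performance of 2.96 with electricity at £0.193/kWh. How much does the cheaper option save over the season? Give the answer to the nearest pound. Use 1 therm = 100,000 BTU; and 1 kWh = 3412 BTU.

Heat load = 159 therm × 100,000 = 15,900,000 BTU
Gas: input = 15,900,000 / 0.81 = 19,629,630 BTU = 196.3 therm → 196.3 × £2.46 = £482.89
Heat pump: 15,900,000 BTU / 3412 = 4,660 kWh heat; / 2.96 = 1,574 kWh in → × £0.193 = £303.85
Difference = |£482.89 − £303.85| = £179.04 ≈ £179

£179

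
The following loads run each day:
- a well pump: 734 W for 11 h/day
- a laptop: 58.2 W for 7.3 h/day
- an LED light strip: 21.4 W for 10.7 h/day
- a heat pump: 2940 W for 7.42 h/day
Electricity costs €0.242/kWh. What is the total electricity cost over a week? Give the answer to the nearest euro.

€52

well pump: 734 W × 11 h × 7 d = 56,518 Wh = 56.52 kWh
laptop: 58.2 W × 7.3 h × 7 d = 2,974 Wh = 2.974 kWh
LED light strip: 21.4 W × 10.7 h × 7 d = 1,603 Wh = 1.603 kWh
heat pump: 2940 W × 7.42 h × 7 d = 152,704 Wh = 152.7 kWh
Total energy = 56.52 + 2.974 + 1.603 + 152.7 = 213.8 kWh
Cost = 213.8 kWh × €0.242 = €51.74 ≈ €52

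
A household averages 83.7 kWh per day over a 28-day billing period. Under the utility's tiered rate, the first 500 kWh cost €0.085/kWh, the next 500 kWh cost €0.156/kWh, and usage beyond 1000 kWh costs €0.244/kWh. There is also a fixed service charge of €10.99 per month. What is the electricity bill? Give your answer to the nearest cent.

Usage = 83.7 kWh/day × 28 days = 2343.6 kWh
First 500 kWh × €0.085 = €42.50
Next 500 kWh × €0.156 = €78.00
Remaining 1343.6 kWh × €0.244 = €327.84
Energy charge = €448.34; + service €10.99 = €459.33

€459.33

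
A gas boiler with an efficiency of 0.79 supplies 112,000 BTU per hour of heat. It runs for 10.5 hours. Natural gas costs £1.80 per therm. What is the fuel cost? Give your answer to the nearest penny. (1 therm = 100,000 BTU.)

£26.79

Heat delivered = 112,000 BTU/h × 10.5 h = 1,176,000 BTU
Gas input = 1,176,000 / 0.79 = 1,488,608 BTU
= 1,488,608 / 100,000 = 14.89 therm
Cost = 14.89 × £1.80/therm = £26.79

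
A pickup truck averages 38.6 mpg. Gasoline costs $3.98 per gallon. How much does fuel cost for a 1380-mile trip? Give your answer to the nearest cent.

$142.29

Fuel = 1380 mi / 38.6 mpg = 35.75 gal
Cost = 35.75 gal × $3.98/gal = $142.29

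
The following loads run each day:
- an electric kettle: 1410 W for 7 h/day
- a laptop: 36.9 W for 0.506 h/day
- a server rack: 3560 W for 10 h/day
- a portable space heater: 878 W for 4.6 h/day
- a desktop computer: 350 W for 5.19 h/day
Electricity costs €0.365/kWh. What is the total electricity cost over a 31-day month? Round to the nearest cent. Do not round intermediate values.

€580.96

electric kettle: 1410 W × 7 h × 31 d = 305,970 Wh = 306 kWh
laptop: 36.9 W × 0.506 h × 31 d = 579 Wh = 0.5788 kWh
server rack: 3560 W × 10 h × 31 d = 1,103,600 Wh = 1,104 kWh
portable space heater: 878 W × 4.6 h × 31 d = 125,203 Wh = 125.2 kWh
desktop computer: 350 W × 5.19 h × 31 d = 56,312 Wh = 56.31 kWh
Total energy = 306 + 0.5788 + 1,104 + 125.2 + 56.31 = 1,592 kWh
Cost = 1,592 kWh × €0.365 = €580.96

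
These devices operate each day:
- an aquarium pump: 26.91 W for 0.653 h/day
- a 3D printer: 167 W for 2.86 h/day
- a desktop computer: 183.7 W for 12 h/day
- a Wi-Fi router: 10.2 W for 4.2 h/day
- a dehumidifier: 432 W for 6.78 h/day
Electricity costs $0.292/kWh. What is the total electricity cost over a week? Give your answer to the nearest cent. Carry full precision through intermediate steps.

$11.59

aquarium pump: 26.91 W × 0.653 h × 7 d = 123 Wh = 0.123 kWh
3D printer: 167 W × 2.86 h × 7 d = 3,343 Wh = 3.343 kWh
desktop computer: 183.7 W × 12 h × 7 d = 15,431 Wh = 15.43 kWh
Wi-Fi router: 10.2 W × 4.2 h × 7 d = 300 Wh = 0.2999 kWh
dehumidifier: 432 W × 6.78 h × 7 d = 20,503 Wh = 20.5 kWh
Total energy = 0.123 + 3.343 + 15.43 + 0.2999 + 20.5 = 39.7 kWh
Cost = 39.7 kWh × $0.292 = $11.59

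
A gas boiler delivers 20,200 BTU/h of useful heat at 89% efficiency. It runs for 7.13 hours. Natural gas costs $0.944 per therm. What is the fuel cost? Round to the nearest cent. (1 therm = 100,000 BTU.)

$1.53

Heat delivered = 20,200 BTU/h × 7.13 h = 144,026 BTU
Gas input = 144,026 / 0.89 = 161,827 BTU
= 161,827 / 100,000 = 1.618 therm
Cost = 1.618 × $0.944/therm = $1.53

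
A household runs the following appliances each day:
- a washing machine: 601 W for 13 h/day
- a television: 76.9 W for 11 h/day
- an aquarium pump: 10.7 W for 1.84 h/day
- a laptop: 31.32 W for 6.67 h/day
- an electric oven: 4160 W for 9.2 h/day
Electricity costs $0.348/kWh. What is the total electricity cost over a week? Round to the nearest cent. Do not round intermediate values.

washing machine: 601 W × 13 h × 7 d = 54,691 Wh = 54.69 kWh
television: 76.9 W × 11 h × 7 d = 5,921 Wh = 5.921 kWh
aquarium pump: 10.7 W × 1.84 h × 7 d = 138 Wh = 0.1378 kWh
laptop: 31.32 W × 6.67 h × 7 d = 1,462 Wh = 1.462 kWh
electric oven: 4160 W × 9.2 h × 7 d = 267,904 Wh = 267.9 kWh
Total energy = 54.69 + 5.921 + 0.1378 + 1.462 + 267.9 = 330.1 kWh
Cost = 330.1 kWh × $0.348 = $114.88

$114.88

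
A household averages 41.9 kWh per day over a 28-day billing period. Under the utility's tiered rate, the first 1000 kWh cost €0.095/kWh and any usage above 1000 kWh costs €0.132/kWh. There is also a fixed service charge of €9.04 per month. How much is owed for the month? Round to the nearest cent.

€126.90

Usage = 41.9 kWh/day × 28 days = 1173.2 kWh
First 1000 kWh × €0.095 = €95.00
Remaining 173.2 kWh × €0.132 = €22.86
Energy charge = €117.86; + service €9.04 = €126.90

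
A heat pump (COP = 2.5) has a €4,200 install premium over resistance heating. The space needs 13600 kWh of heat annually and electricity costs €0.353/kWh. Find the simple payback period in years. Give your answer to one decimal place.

Resistance: 13600 kWh × €0.353 = €4,800.80/yr
Heat pump: 13600 / 2.5 = 5440 kWh in → × €0.353 = €1,920.32/yr
Annual savings = €2,880.48
Payback = €4,200 / €2,880.48 = 1.46 years

1.5 years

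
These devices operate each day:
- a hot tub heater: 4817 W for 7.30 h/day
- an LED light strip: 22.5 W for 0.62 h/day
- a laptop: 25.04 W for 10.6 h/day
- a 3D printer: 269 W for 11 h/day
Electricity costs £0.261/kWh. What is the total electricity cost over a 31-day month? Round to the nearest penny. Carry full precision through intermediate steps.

£310.71

hot tub heater: 4817 W × 7.30 h × 31 d = 1,090,087 Wh = 1,090 kWh
LED light strip: 22.5 W × 0.62 h × 31 d = 432 Wh = 0.4325 kWh
laptop: 25.04 W × 10.6 h × 31 d = 8,228 Wh = 8.228 kWh
3D printer: 269 W × 11 h × 31 d = 91,729 Wh = 91.73 kWh
Total energy = 1,090 + 0.4325 + 8.228 + 91.73 = 1,190 kWh
Cost = 1,190 kWh × £0.261 = £310.71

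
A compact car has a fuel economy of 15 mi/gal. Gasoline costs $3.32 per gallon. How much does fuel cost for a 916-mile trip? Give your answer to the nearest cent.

Fuel = 916 mi / 15 mpg = 61.07 gal
Cost = 61.07 gal × $3.32/gal = $202.74

$202.74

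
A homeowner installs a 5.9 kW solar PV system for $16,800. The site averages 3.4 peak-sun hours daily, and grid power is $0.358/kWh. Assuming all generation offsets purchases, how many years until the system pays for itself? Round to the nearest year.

6 years

Daily generation = 5.9 kW × 3.4 h = 20.06 kWh
Annual generation = 20.06 × 365 = 7321.9 kWh
Annual savings = 7321.9 × $0.358 = $2,621.24
Payback = $16,800 / $2,621.24 = 6.41 years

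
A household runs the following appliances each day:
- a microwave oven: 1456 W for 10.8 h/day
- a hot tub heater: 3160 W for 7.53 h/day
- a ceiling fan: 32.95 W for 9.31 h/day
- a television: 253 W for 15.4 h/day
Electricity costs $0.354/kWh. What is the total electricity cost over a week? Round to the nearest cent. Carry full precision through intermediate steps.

$108.34

microwave oven: 1456 W × 10.8 h × 7 d = 110,074 Wh = 110.1 kWh
hot tub heater: 3160 W × 7.53 h × 7 d = 166,564 Wh = 166.6 kWh
ceiling fan: 32.95 W × 9.31 h × 7 d = 2,147 Wh = 2.147 kWh
television: 253 W × 15.4 h × 7 d = 27,273 Wh = 27.27 kWh
Total energy = 110.1 + 166.6 + 2.147 + 27.27 = 306.1 kWh
Cost = 306.1 kWh × $0.354 = $108.34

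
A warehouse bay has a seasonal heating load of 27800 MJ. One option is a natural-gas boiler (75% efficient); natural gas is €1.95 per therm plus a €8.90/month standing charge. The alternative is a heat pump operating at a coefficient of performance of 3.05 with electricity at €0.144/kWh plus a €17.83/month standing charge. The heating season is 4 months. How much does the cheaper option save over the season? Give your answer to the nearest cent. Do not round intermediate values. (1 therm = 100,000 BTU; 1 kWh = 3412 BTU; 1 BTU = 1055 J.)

Heat load = 27800 MJ = 27,800,000,000 J / 1055 = 26,350,711 BTU
Gas: input = 26,350,711 / 0.75 = 35,134,281 BTU = 351.3 therm → 351.3 × €1.95 = €685.12; + 4 × €8.90 standing = €720.72
Heat pump: 26,350,711 BTU / 3412 = 7,723 kWh heat; / 3.05 = 2,532 kWh in → × €0.144 = €364.62; + 4 × €17.83 standing = €435.94
Difference = |€720.72 − €435.94| = €284.77

€284.77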